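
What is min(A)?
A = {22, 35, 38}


Set A = {22, 35, 38}
Elements in ascending order: 22, 35, 38
The smallest element is 22.

22


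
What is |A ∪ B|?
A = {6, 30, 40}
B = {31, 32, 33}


Set A = {6, 30, 40}, |A| = 3
Set B = {31, 32, 33}, |B| = 3
A ∩ B = {}, |A ∩ B| = 0
|A ∪ B| = |A| + |B| - |A ∩ B| = 3 + 3 - 0 = 6

6


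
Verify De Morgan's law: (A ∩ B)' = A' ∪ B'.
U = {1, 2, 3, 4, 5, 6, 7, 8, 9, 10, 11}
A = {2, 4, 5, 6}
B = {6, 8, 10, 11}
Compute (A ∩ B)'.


U = {1, 2, 3, 4, 5, 6, 7, 8, 9, 10, 11}
A = {2, 4, 5, 6}, B = {6, 8, 10, 11}
A ∩ B = {6}
(A ∩ B)' = U \ (A ∩ B) = {1, 2, 3, 4, 5, 7, 8, 9, 10, 11}
Verification via A' ∪ B': A' = {1, 3, 7, 8, 9, 10, 11}, B' = {1, 2, 3, 4, 5, 7, 9}
A' ∪ B' = {1, 2, 3, 4, 5, 7, 8, 9, 10, 11} ✓

{1, 2, 3, 4, 5, 7, 8, 9, 10, 11}


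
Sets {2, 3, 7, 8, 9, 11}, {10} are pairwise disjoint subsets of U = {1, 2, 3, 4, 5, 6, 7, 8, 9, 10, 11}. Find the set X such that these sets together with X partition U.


U = {1, 2, 3, 4, 5, 6, 7, 8, 9, 10, 11}
Shown blocks: {2, 3, 7, 8, 9, 11}, {10}
A partition's blocks are pairwise disjoint and cover U, so the missing block = U \ (union of shown blocks).
Union of shown blocks: {2, 3, 7, 8, 9, 10, 11}
Missing block = U \ (union) = {1, 4, 5, 6}

{1, 4, 5, 6}


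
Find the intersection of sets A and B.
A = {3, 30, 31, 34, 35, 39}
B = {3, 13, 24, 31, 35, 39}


Set A = {3, 30, 31, 34, 35, 39}
Set B = {3, 13, 24, 31, 35, 39}
A ∩ B includes only elements in both sets.
Check each element of A against B:
3 ✓, 30 ✗, 31 ✓, 34 ✗, 35 ✓, 39 ✓
A ∩ B = {3, 31, 35, 39}

{3, 31, 35, 39}


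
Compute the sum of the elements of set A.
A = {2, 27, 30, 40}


Set A = {2, 27, 30, 40}
Sum = 2 + 27 + 30 + 40 = 99

99


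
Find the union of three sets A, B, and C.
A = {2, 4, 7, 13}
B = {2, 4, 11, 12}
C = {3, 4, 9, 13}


Set A = {2, 4, 7, 13}
Set B = {2, 4, 11, 12}
Set C = {3, 4, 9, 13}
First, A ∪ B = {2, 4, 7, 11, 12, 13}
Then, (A ∪ B) ∪ C = {2, 3, 4, 7, 9, 11, 12, 13}

{2, 3, 4, 7, 9, 11, 12, 13}


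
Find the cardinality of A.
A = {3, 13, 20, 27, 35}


Set A = {3, 13, 20, 27, 35}
Listing elements: 3, 13, 20, 27, 35
Counting: 5 elements
|A| = 5

5


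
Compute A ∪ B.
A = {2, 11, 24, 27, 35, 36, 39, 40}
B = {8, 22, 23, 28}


Set A = {2, 11, 24, 27, 35, 36, 39, 40}
Set B = {8, 22, 23, 28}
A ∪ B includes all elements in either set.
Elements from A: {2, 11, 24, 27, 35, 36, 39, 40}
Elements from B not already included: {8, 22, 23, 28}
A ∪ B = {2, 8, 11, 22, 23, 24, 27, 28, 35, 36, 39, 40}

{2, 8, 11, 22, 23, 24, 27, 28, 35, 36, 39, 40}


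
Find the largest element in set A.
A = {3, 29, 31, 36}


Set A = {3, 29, 31, 36}
Elements in ascending order: 3, 29, 31, 36
The largest element is 36.

36


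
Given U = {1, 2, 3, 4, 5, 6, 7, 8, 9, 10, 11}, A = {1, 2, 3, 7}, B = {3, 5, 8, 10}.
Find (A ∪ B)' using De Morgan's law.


U = {1, 2, 3, 4, 5, 6, 7, 8, 9, 10, 11}
A = {1, 2, 3, 7}, B = {3, 5, 8, 10}
A ∪ B = {1, 2, 3, 5, 7, 8, 10}
(A ∪ B)' = U \ (A ∪ B) = {4, 6, 9, 11}
Verification via A' ∩ B': A' = {4, 5, 6, 8, 9, 10, 11}, B' = {1, 2, 4, 6, 7, 9, 11}
A' ∩ B' = {4, 6, 9, 11} ✓

{4, 6, 9, 11}


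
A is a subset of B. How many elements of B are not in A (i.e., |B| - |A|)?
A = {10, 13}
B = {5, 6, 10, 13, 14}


Set A = {10, 13}, |A| = 2
Set B = {5, 6, 10, 13, 14}, |B| = 5
Since A ⊆ B: B \ A = {5, 6, 14}
|B| - |A| = 5 - 2 = 3

3


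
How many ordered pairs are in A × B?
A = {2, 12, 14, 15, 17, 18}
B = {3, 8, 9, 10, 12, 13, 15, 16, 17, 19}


Set A = {2, 12, 14, 15, 17, 18} has 6 elements.
Set B = {3, 8, 9, 10, 12, 13, 15, 16, 17, 19} has 10 elements.
|A × B| = |A| × |B| = 6 × 10 = 60

60


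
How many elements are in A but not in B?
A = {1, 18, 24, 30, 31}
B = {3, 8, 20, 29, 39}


Set A = {1, 18, 24, 30, 31}
Set B = {3, 8, 20, 29, 39}
A \ B = {1, 18, 24, 30, 31}
|A \ B| = 5

5


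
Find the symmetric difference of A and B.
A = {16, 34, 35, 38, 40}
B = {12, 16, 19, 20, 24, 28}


Set A = {16, 34, 35, 38, 40}
Set B = {12, 16, 19, 20, 24, 28}
A △ B = (A \ B) ∪ (B \ A)
Elements in A but not B: {34, 35, 38, 40}
Elements in B but not A: {12, 19, 20, 24, 28}
A △ B = {12, 19, 20, 24, 28, 34, 35, 38, 40}

{12, 19, 20, 24, 28, 34, 35, 38, 40}


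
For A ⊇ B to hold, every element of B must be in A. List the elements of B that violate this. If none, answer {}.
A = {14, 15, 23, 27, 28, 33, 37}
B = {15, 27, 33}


Set A = {14, 15, 23, 27, 28, 33, 37}
Set B = {15, 27, 33}
Check each element of B against A:
15 ∈ A, 27 ∈ A, 33 ∈ A
Elements of B not in A: {}

{}


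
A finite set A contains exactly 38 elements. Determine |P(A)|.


The set has 38 elements.
The power set contains all possible subsets.
|P(A)| = 2^|A| = 2^38 = 274877906944

274877906944


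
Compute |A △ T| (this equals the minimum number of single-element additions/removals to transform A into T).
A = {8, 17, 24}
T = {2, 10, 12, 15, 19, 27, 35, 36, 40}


Set A = {8, 17, 24}
Set T = {2, 10, 12, 15, 19, 27, 35, 36, 40}
Elements to remove from A (in A, not in T): {8, 17, 24} → 3 removals
Elements to add to A (in T, not in A): {2, 10, 12, 15, 19, 27, 35, 36, 40} → 9 additions
Total edits = 3 + 9 = 12

12


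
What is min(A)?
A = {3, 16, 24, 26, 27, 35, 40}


Set A = {3, 16, 24, 26, 27, 35, 40}
Elements in ascending order: 3, 16, 24, 26, 27, 35, 40
The smallest element is 3.

3


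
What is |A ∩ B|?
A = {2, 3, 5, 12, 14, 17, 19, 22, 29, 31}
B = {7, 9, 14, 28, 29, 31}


Set A = {2, 3, 5, 12, 14, 17, 19, 22, 29, 31}
Set B = {7, 9, 14, 28, 29, 31}
A ∩ B = {14, 29, 31}
|A ∩ B| = 3

3


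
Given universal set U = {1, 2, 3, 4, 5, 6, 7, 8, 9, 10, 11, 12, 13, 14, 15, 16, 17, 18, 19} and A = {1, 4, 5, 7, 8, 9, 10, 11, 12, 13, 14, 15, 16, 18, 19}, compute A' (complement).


Universal set U = {1, 2, 3, 4, 5, 6, 7, 8, 9, 10, 11, 12, 13, 14, 15, 16, 17, 18, 19}
Set A = {1, 4, 5, 7, 8, 9, 10, 11, 12, 13, 14, 15, 16, 18, 19}
A' = U \ A = elements in U but not in A
Checking each element of U:
1 (in A, exclude), 2 (not in A, include), 3 (not in A, include), 4 (in A, exclude), 5 (in A, exclude), 6 (not in A, include), 7 (in A, exclude), 8 (in A, exclude), 9 (in A, exclude), 10 (in A, exclude), 11 (in A, exclude), 12 (in A, exclude), 13 (in A, exclude), 14 (in A, exclude), 15 (in A, exclude), 16 (in A, exclude), 17 (not in A, include), 18 (in A, exclude), 19 (in A, exclude)
A' = {2, 3, 6, 17}

{2, 3, 6, 17}


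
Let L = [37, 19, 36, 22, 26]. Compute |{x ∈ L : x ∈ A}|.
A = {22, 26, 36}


Set A = {22, 26, 36}
Candidates: [37, 19, 36, 22, 26]
Check each candidate:
37 ∉ A, 19 ∉ A, 36 ∈ A, 22 ∈ A, 26 ∈ A
Count of candidates in A: 3

3


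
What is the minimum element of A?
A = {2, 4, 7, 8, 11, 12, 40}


Set A = {2, 4, 7, 8, 11, 12, 40}
Elements in ascending order: 2, 4, 7, 8, 11, 12, 40
The smallest element is 2.

2


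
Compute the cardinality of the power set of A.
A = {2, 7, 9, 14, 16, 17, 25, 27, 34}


Set A = {2, 7, 9, 14, 16, 17, 25, 27, 34}
|A| = 9
The power set P(A) contains all subsets of A.
|P(A)| = 2^|A| = 2^9 = 512

512


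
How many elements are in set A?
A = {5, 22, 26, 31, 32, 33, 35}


Set A = {5, 22, 26, 31, 32, 33, 35}
Listing elements: 5, 22, 26, 31, 32, 33, 35
Counting: 7 elements
|A| = 7

7


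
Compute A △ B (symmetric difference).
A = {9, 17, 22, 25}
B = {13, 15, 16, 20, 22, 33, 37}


Set A = {9, 17, 22, 25}
Set B = {13, 15, 16, 20, 22, 33, 37}
A △ B = (A \ B) ∪ (B \ A)
Elements in A but not B: {9, 17, 25}
Elements in B but not A: {13, 15, 16, 20, 33, 37}
A △ B = {9, 13, 15, 16, 17, 20, 25, 33, 37}

{9, 13, 15, 16, 17, 20, 25, 33, 37}


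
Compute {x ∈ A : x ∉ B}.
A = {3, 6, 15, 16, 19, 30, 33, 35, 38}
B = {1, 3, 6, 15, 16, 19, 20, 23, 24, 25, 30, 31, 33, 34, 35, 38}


Set A = {3, 6, 15, 16, 19, 30, 33, 35, 38}
Set B = {1, 3, 6, 15, 16, 19, 20, 23, 24, 25, 30, 31, 33, 34, 35, 38}
Check each element of A against B:
3 ∈ B, 6 ∈ B, 15 ∈ B, 16 ∈ B, 19 ∈ B, 30 ∈ B, 33 ∈ B, 35 ∈ B, 38 ∈ B
Elements of A not in B: {}

{}


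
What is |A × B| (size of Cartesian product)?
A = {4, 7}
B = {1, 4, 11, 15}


Set A = {4, 7} has 2 elements.
Set B = {1, 4, 11, 15} has 4 elements.
|A × B| = |A| × |B| = 2 × 4 = 8

8


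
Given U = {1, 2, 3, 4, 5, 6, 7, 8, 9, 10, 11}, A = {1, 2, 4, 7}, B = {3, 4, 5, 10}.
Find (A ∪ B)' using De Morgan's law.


U = {1, 2, 3, 4, 5, 6, 7, 8, 9, 10, 11}
A = {1, 2, 4, 7}, B = {3, 4, 5, 10}
A ∪ B = {1, 2, 3, 4, 5, 7, 10}
(A ∪ B)' = U \ (A ∪ B) = {6, 8, 9, 11}
Verification via A' ∩ B': A' = {3, 5, 6, 8, 9, 10, 11}, B' = {1, 2, 6, 7, 8, 9, 11}
A' ∩ B' = {6, 8, 9, 11} ✓

{6, 8, 9, 11}


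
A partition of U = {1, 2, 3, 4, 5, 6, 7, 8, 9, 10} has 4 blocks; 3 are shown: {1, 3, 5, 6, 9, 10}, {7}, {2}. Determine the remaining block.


U = {1, 2, 3, 4, 5, 6, 7, 8, 9, 10}
Shown blocks: {1, 3, 5, 6, 9, 10}, {7}, {2}
A partition's blocks are pairwise disjoint and cover U, so the missing block = U \ (union of shown blocks).
Union of shown blocks: {1, 2, 3, 5, 6, 7, 9, 10}
Missing block = U \ (union) = {4, 8}

{4, 8}


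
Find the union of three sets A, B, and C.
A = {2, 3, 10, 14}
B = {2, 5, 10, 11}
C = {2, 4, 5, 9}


Set A = {2, 3, 10, 14}
Set B = {2, 5, 10, 11}
Set C = {2, 4, 5, 9}
First, A ∪ B = {2, 3, 5, 10, 11, 14}
Then, (A ∪ B) ∪ C = {2, 3, 4, 5, 9, 10, 11, 14}

{2, 3, 4, 5, 9, 10, 11, 14}


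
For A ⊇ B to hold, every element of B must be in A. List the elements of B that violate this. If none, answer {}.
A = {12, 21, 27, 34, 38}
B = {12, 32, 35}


Set A = {12, 21, 27, 34, 38}
Set B = {12, 32, 35}
Check each element of B against A:
12 ∈ A, 32 ∉ A (include), 35 ∉ A (include)
Elements of B not in A: {32, 35}

{32, 35}


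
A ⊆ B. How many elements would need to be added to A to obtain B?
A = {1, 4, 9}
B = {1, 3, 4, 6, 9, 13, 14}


Set A = {1, 4, 9}, |A| = 3
Set B = {1, 3, 4, 6, 9, 13, 14}, |B| = 7
Since A ⊆ B: B \ A = {3, 6, 13, 14}
|B| - |A| = 7 - 3 = 4

4


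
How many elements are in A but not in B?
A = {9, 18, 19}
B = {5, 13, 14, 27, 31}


Set A = {9, 18, 19}
Set B = {5, 13, 14, 27, 31}
A \ B = {9, 18, 19}
|A \ B| = 3

3


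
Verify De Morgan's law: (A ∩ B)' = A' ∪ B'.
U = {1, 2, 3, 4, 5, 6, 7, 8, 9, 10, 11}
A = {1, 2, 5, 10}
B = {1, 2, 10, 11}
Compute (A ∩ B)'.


U = {1, 2, 3, 4, 5, 6, 7, 8, 9, 10, 11}
A = {1, 2, 5, 10}, B = {1, 2, 10, 11}
A ∩ B = {1, 2, 10}
(A ∩ B)' = U \ (A ∩ B) = {3, 4, 5, 6, 7, 8, 9, 11}
Verification via A' ∪ B': A' = {3, 4, 6, 7, 8, 9, 11}, B' = {3, 4, 5, 6, 7, 8, 9}
A' ∪ B' = {3, 4, 5, 6, 7, 8, 9, 11} ✓

{3, 4, 5, 6, 7, 8, 9, 11}


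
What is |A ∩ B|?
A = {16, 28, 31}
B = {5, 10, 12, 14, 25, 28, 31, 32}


Set A = {16, 28, 31}
Set B = {5, 10, 12, 14, 25, 28, 31, 32}
A ∩ B = {28, 31}
|A ∩ B| = 2

2


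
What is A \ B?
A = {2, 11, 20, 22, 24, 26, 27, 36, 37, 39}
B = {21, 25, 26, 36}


Set A = {2, 11, 20, 22, 24, 26, 27, 36, 37, 39}
Set B = {21, 25, 26, 36}
A \ B includes elements in A that are not in B.
Check each element of A:
2 (not in B, keep), 11 (not in B, keep), 20 (not in B, keep), 22 (not in B, keep), 24 (not in B, keep), 26 (in B, remove), 27 (not in B, keep), 36 (in B, remove), 37 (not in B, keep), 39 (not in B, keep)
A \ B = {2, 11, 20, 22, 24, 27, 37, 39}

{2, 11, 20, 22, 24, 27, 37, 39}


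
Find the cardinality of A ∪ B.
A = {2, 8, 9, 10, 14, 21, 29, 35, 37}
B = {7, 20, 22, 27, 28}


Set A = {2, 8, 9, 10, 14, 21, 29, 35, 37}, |A| = 9
Set B = {7, 20, 22, 27, 28}, |B| = 5
A ∩ B = {}, |A ∩ B| = 0
|A ∪ B| = |A| + |B| - |A ∩ B| = 9 + 5 - 0 = 14

14


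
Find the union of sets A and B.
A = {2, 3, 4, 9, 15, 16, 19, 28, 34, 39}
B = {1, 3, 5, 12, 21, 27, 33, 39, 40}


Set A = {2, 3, 4, 9, 15, 16, 19, 28, 34, 39}
Set B = {1, 3, 5, 12, 21, 27, 33, 39, 40}
A ∪ B includes all elements in either set.
Elements from A: {2, 3, 4, 9, 15, 16, 19, 28, 34, 39}
Elements from B not already included: {1, 5, 12, 21, 27, 33, 40}
A ∪ B = {1, 2, 3, 4, 5, 9, 12, 15, 16, 19, 21, 27, 28, 33, 34, 39, 40}

{1, 2, 3, 4, 5, 9, 12, 15, 16, 19, 21, 27, 28, 33, 34, 39, 40}


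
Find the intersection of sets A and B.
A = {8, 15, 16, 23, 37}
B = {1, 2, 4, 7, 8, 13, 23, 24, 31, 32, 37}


Set A = {8, 15, 16, 23, 37}
Set B = {1, 2, 4, 7, 8, 13, 23, 24, 31, 32, 37}
A ∩ B includes only elements in both sets.
Check each element of A against B:
8 ✓, 15 ✗, 16 ✗, 23 ✓, 37 ✓
A ∩ B = {8, 23, 37}

{8, 23, 37}


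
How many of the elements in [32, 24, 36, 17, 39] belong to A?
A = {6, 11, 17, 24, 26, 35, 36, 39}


Set A = {6, 11, 17, 24, 26, 35, 36, 39}
Candidates: [32, 24, 36, 17, 39]
Check each candidate:
32 ∉ A, 24 ∈ A, 36 ∈ A, 17 ∈ A, 39 ∈ A
Count of candidates in A: 4

4


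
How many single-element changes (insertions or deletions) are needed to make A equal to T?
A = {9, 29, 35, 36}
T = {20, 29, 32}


Set A = {9, 29, 35, 36}
Set T = {20, 29, 32}
Elements to remove from A (in A, not in T): {9, 35, 36} → 3 removals
Elements to add to A (in T, not in A): {20, 32} → 2 additions
Total edits = 3 + 2 = 5

5


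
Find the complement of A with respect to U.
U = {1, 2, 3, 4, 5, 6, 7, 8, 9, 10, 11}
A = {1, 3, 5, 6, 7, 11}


Universal set U = {1, 2, 3, 4, 5, 6, 7, 8, 9, 10, 11}
Set A = {1, 3, 5, 6, 7, 11}
A' = U \ A = elements in U but not in A
Checking each element of U:
1 (in A, exclude), 2 (not in A, include), 3 (in A, exclude), 4 (not in A, include), 5 (in A, exclude), 6 (in A, exclude), 7 (in A, exclude), 8 (not in A, include), 9 (not in A, include), 10 (not in A, include), 11 (in A, exclude)
A' = {2, 4, 8, 9, 10}

{2, 4, 8, 9, 10}


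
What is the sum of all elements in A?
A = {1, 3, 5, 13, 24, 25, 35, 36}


Set A = {1, 3, 5, 13, 24, 25, 35, 36}
Sum = 1 + 3 + 5 + 13 + 24 + 25 + 35 + 36 = 142

142


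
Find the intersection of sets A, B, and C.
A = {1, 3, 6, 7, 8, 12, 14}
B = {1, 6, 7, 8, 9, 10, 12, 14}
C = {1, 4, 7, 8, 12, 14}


Set A = {1, 3, 6, 7, 8, 12, 14}
Set B = {1, 6, 7, 8, 9, 10, 12, 14}
Set C = {1, 4, 7, 8, 12, 14}
First, A ∩ B = {1, 6, 7, 8, 12, 14}
Then, (A ∩ B) ∩ C = {1, 7, 8, 12, 14}

{1, 7, 8, 12, 14}


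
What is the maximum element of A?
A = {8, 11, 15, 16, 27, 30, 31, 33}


Set A = {8, 11, 15, 16, 27, 30, 31, 33}
Elements in ascending order: 8, 11, 15, 16, 27, 30, 31, 33
The largest element is 33.

33


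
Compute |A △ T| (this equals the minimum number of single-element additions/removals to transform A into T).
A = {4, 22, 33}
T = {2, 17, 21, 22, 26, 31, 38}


Set A = {4, 22, 33}
Set T = {2, 17, 21, 22, 26, 31, 38}
Elements to remove from A (in A, not in T): {4, 33} → 2 removals
Elements to add to A (in T, not in A): {2, 17, 21, 26, 31, 38} → 6 additions
Total edits = 2 + 6 = 8

8


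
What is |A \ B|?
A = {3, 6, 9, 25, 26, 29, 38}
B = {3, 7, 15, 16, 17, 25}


Set A = {3, 6, 9, 25, 26, 29, 38}
Set B = {3, 7, 15, 16, 17, 25}
A \ B = {6, 9, 26, 29, 38}
|A \ B| = 5

5


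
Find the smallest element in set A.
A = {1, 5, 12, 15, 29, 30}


Set A = {1, 5, 12, 15, 29, 30}
Elements in ascending order: 1, 5, 12, 15, 29, 30
The smallest element is 1.

1


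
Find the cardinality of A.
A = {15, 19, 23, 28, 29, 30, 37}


Set A = {15, 19, 23, 28, 29, 30, 37}
Listing elements: 15, 19, 23, 28, 29, 30, 37
Counting: 7 elements
|A| = 7

7


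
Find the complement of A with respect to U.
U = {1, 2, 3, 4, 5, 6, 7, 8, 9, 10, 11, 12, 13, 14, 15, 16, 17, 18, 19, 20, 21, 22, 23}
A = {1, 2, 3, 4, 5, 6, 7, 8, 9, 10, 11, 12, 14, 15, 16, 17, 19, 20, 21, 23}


Universal set U = {1, 2, 3, 4, 5, 6, 7, 8, 9, 10, 11, 12, 13, 14, 15, 16, 17, 18, 19, 20, 21, 22, 23}
Set A = {1, 2, 3, 4, 5, 6, 7, 8, 9, 10, 11, 12, 14, 15, 16, 17, 19, 20, 21, 23}
A' = U \ A = elements in U but not in A
Checking each element of U:
1 (in A, exclude), 2 (in A, exclude), 3 (in A, exclude), 4 (in A, exclude), 5 (in A, exclude), 6 (in A, exclude), 7 (in A, exclude), 8 (in A, exclude), 9 (in A, exclude), 10 (in A, exclude), 11 (in A, exclude), 12 (in A, exclude), 13 (not in A, include), 14 (in A, exclude), 15 (in A, exclude), 16 (in A, exclude), 17 (in A, exclude), 18 (not in A, include), 19 (in A, exclude), 20 (in A, exclude), 21 (in A, exclude), 22 (not in A, include), 23 (in A, exclude)
A' = {13, 18, 22}

{13, 18, 22}


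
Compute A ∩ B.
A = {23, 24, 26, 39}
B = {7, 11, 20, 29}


Set A = {23, 24, 26, 39}
Set B = {7, 11, 20, 29}
A ∩ B includes only elements in both sets.
Check each element of A against B:
23 ✗, 24 ✗, 26 ✗, 39 ✗
A ∩ B = {}

{}


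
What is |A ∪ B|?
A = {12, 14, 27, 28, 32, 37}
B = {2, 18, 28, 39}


Set A = {12, 14, 27, 28, 32, 37}, |A| = 6
Set B = {2, 18, 28, 39}, |B| = 4
A ∩ B = {28}, |A ∩ B| = 1
|A ∪ B| = |A| + |B| - |A ∩ B| = 6 + 4 - 1 = 9

9


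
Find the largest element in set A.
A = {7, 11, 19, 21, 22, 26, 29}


Set A = {7, 11, 19, 21, 22, 26, 29}
Elements in ascending order: 7, 11, 19, 21, 22, 26, 29
The largest element is 29.

29


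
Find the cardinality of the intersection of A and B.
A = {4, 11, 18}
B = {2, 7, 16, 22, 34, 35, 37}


Set A = {4, 11, 18}
Set B = {2, 7, 16, 22, 34, 35, 37}
A ∩ B = {}
|A ∩ B| = 0

0


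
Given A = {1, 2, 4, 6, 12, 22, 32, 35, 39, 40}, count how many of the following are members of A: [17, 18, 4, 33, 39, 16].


Set A = {1, 2, 4, 6, 12, 22, 32, 35, 39, 40}
Candidates: [17, 18, 4, 33, 39, 16]
Check each candidate:
17 ∉ A, 18 ∉ A, 4 ∈ A, 33 ∉ A, 39 ∈ A, 16 ∉ A
Count of candidates in A: 2

2


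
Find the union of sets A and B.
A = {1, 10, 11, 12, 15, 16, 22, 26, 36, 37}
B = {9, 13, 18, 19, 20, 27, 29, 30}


Set A = {1, 10, 11, 12, 15, 16, 22, 26, 36, 37}
Set B = {9, 13, 18, 19, 20, 27, 29, 30}
A ∪ B includes all elements in either set.
Elements from A: {1, 10, 11, 12, 15, 16, 22, 26, 36, 37}
Elements from B not already included: {9, 13, 18, 19, 20, 27, 29, 30}
A ∪ B = {1, 9, 10, 11, 12, 13, 15, 16, 18, 19, 20, 22, 26, 27, 29, 30, 36, 37}

{1, 9, 10, 11, 12, 13, 15, 16, 18, 19, 20, 22, 26, 27, 29, 30, 36, 37}


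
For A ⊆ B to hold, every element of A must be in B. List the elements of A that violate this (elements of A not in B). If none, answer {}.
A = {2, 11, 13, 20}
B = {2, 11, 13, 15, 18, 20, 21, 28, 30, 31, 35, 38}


Set A = {2, 11, 13, 20}
Set B = {2, 11, 13, 15, 18, 20, 21, 28, 30, 31, 35, 38}
Check each element of A against B:
2 ∈ B, 11 ∈ B, 13 ∈ B, 20 ∈ B
Elements of A not in B: {}

{}


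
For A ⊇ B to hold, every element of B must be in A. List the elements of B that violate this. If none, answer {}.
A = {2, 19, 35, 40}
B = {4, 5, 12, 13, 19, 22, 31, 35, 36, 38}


Set A = {2, 19, 35, 40}
Set B = {4, 5, 12, 13, 19, 22, 31, 35, 36, 38}
Check each element of B against A:
4 ∉ A (include), 5 ∉ A (include), 12 ∉ A (include), 13 ∉ A (include), 19 ∈ A, 22 ∉ A (include), 31 ∉ A (include), 35 ∈ A, 36 ∉ A (include), 38 ∉ A (include)
Elements of B not in A: {4, 5, 12, 13, 22, 31, 36, 38}

{4, 5, 12, 13, 22, 31, 36, 38}


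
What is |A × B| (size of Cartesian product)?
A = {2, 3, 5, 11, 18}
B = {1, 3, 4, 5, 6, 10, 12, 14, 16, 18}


Set A = {2, 3, 5, 11, 18} has 5 elements.
Set B = {1, 3, 4, 5, 6, 10, 12, 14, 16, 18} has 10 elements.
|A × B| = |A| × |B| = 5 × 10 = 50

50


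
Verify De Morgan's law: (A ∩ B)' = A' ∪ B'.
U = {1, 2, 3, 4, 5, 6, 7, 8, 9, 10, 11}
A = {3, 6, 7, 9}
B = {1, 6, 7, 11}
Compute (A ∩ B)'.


U = {1, 2, 3, 4, 5, 6, 7, 8, 9, 10, 11}
A = {3, 6, 7, 9}, B = {1, 6, 7, 11}
A ∩ B = {6, 7}
(A ∩ B)' = U \ (A ∩ B) = {1, 2, 3, 4, 5, 8, 9, 10, 11}
Verification via A' ∪ B': A' = {1, 2, 4, 5, 8, 10, 11}, B' = {2, 3, 4, 5, 8, 9, 10}
A' ∪ B' = {1, 2, 3, 4, 5, 8, 9, 10, 11} ✓

{1, 2, 3, 4, 5, 8, 9, 10, 11}


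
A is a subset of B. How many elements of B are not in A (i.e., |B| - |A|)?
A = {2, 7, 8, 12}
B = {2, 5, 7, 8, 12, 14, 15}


Set A = {2, 7, 8, 12}, |A| = 4
Set B = {2, 5, 7, 8, 12, 14, 15}, |B| = 7
Since A ⊆ B: B \ A = {5, 14, 15}
|B| - |A| = 7 - 4 = 3

3


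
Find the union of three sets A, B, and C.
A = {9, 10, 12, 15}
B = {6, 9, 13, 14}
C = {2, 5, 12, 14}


Set A = {9, 10, 12, 15}
Set B = {6, 9, 13, 14}
Set C = {2, 5, 12, 14}
First, A ∪ B = {6, 9, 10, 12, 13, 14, 15}
Then, (A ∪ B) ∪ C = {2, 5, 6, 9, 10, 12, 13, 14, 15}

{2, 5, 6, 9, 10, 12, 13, 14, 15}


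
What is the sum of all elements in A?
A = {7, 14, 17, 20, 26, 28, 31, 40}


Set A = {7, 14, 17, 20, 26, 28, 31, 40}
Sum = 7 + 14 + 17 + 20 + 26 + 28 + 31 + 40 = 183

183


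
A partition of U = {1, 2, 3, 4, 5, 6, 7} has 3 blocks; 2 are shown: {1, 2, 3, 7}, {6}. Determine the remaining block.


U = {1, 2, 3, 4, 5, 6, 7}
Shown blocks: {1, 2, 3, 7}, {6}
A partition's blocks are pairwise disjoint and cover U, so the missing block = U \ (union of shown blocks).
Union of shown blocks: {1, 2, 3, 6, 7}
Missing block = U \ (union) = {4, 5}

{4, 5}


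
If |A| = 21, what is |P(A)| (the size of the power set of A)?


The set has 21 elements.
The power set contains all possible subsets.
|P(A)| = 2^|A| = 2^21 = 2097152

2097152


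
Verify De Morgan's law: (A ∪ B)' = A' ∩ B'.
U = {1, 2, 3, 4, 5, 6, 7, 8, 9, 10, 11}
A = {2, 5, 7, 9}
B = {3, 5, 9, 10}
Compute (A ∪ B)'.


U = {1, 2, 3, 4, 5, 6, 7, 8, 9, 10, 11}
A = {2, 5, 7, 9}, B = {3, 5, 9, 10}
A ∪ B = {2, 3, 5, 7, 9, 10}
(A ∪ B)' = U \ (A ∪ B) = {1, 4, 6, 8, 11}
Verification via A' ∩ B': A' = {1, 3, 4, 6, 8, 10, 11}, B' = {1, 2, 4, 6, 7, 8, 11}
A' ∩ B' = {1, 4, 6, 8, 11} ✓

{1, 4, 6, 8, 11}


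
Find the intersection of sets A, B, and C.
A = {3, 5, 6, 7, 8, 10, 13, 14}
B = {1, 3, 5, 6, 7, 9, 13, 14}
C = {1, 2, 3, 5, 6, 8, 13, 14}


Set A = {3, 5, 6, 7, 8, 10, 13, 14}
Set B = {1, 3, 5, 6, 7, 9, 13, 14}
Set C = {1, 2, 3, 5, 6, 8, 13, 14}
First, A ∩ B = {3, 5, 6, 7, 13, 14}
Then, (A ∩ B) ∩ C = {3, 5, 6, 13, 14}

{3, 5, 6, 13, 14}


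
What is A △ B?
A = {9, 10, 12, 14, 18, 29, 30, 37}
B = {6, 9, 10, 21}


Set A = {9, 10, 12, 14, 18, 29, 30, 37}
Set B = {6, 9, 10, 21}
A △ B = (A \ B) ∪ (B \ A)
Elements in A but not B: {12, 14, 18, 29, 30, 37}
Elements in B but not A: {6, 21}
A △ B = {6, 12, 14, 18, 21, 29, 30, 37}

{6, 12, 14, 18, 21, 29, 30, 37}


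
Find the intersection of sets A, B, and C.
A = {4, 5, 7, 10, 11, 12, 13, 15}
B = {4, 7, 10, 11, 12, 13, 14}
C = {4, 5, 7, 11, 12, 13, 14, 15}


Set A = {4, 5, 7, 10, 11, 12, 13, 15}
Set B = {4, 7, 10, 11, 12, 13, 14}
Set C = {4, 5, 7, 11, 12, 13, 14, 15}
First, A ∩ B = {4, 7, 10, 11, 12, 13}
Then, (A ∩ B) ∩ C = {4, 7, 11, 12, 13}

{4, 7, 11, 12, 13}


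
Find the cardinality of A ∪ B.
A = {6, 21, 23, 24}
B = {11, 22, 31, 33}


Set A = {6, 21, 23, 24}, |A| = 4
Set B = {11, 22, 31, 33}, |B| = 4
A ∩ B = {}, |A ∩ B| = 0
|A ∪ B| = |A| + |B| - |A ∩ B| = 4 + 4 - 0 = 8

8


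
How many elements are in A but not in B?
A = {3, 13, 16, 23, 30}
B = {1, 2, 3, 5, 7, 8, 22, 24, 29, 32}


Set A = {3, 13, 16, 23, 30}
Set B = {1, 2, 3, 5, 7, 8, 22, 24, 29, 32}
A \ B = {13, 16, 23, 30}
|A \ B| = 4

4


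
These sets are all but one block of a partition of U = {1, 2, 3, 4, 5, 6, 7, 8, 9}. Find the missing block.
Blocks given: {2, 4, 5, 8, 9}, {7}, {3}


U = {1, 2, 3, 4, 5, 6, 7, 8, 9}
Shown blocks: {2, 4, 5, 8, 9}, {7}, {3}
A partition's blocks are pairwise disjoint and cover U, so the missing block = U \ (union of shown blocks).
Union of shown blocks: {2, 3, 4, 5, 7, 8, 9}
Missing block = U \ (union) = {1, 6}

{1, 6}


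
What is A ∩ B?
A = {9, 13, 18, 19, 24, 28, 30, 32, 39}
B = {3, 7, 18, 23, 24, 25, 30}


Set A = {9, 13, 18, 19, 24, 28, 30, 32, 39}
Set B = {3, 7, 18, 23, 24, 25, 30}
A ∩ B includes only elements in both sets.
Check each element of A against B:
9 ✗, 13 ✗, 18 ✓, 19 ✗, 24 ✓, 28 ✗, 30 ✓, 32 ✗, 39 ✗
A ∩ B = {18, 24, 30}

{18, 24, 30}


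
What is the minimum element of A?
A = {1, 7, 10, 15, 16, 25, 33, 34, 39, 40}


Set A = {1, 7, 10, 15, 16, 25, 33, 34, 39, 40}
Elements in ascending order: 1, 7, 10, 15, 16, 25, 33, 34, 39, 40
The smallest element is 1.

1


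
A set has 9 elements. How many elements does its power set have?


The set has 9 elements.
The power set contains all possible subsets.
|P(A)| = 2^|A| = 2^9 = 512

512


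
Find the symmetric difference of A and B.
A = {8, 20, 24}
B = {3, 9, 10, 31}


Set A = {8, 20, 24}
Set B = {3, 9, 10, 31}
A △ B = (A \ B) ∪ (B \ A)
Elements in A but not B: {8, 20, 24}
Elements in B but not A: {3, 9, 10, 31}
A △ B = {3, 8, 9, 10, 20, 24, 31}

{3, 8, 9, 10, 20, 24, 31}


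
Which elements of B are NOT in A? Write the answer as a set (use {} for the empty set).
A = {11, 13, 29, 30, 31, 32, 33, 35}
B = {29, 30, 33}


Set A = {11, 13, 29, 30, 31, 32, 33, 35}
Set B = {29, 30, 33}
Check each element of B against A:
29 ∈ A, 30 ∈ A, 33 ∈ A
Elements of B not in A: {}

{}


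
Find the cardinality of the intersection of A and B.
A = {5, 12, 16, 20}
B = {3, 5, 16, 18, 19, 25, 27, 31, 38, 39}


Set A = {5, 12, 16, 20}
Set B = {3, 5, 16, 18, 19, 25, 27, 31, 38, 39}
A ∩ B = {5, 16}
|A ∩ B| = 2

2


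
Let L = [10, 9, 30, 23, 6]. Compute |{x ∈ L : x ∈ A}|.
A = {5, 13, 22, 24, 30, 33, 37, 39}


Set A = {5, 13, 22, 24, 30, 33, 37, 39}
Candidates: [10, 9, 30, 23, 6]
Check each candidate:
10 ∉ A, 9 ∉ A, 30 ∈ A, 23 ∉ A, 6 ∉ A
Count of candidates in A: 1

1


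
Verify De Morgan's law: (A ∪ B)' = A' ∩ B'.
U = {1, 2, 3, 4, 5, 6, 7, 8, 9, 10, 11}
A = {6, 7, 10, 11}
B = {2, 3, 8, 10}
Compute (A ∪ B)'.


U = {1, 2, 3, 4, 5, 6, 7, 8, 9, 10, 11}
A = {6, 7, 10, 11}, B = {2, 3, 8, 10}
A ∪ B = {2, 3, 6, 7, 8, 10, 11}
(A ∪ B)' = U \ (A ∪ B) = {1, 4, 5, 9}
Verification via A' ∩ B': A' = {1, 2, 3, 4, 5, 8, 9}, B' = {1, 4, 5, 6, 7, 9, 11}
A' ∩ B' = {1, 4, 5, 9} ✓

{1, 4, 5, 9}


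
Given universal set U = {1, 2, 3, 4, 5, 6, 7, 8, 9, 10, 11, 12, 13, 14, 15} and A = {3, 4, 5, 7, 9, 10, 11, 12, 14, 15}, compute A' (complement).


Universal set U = {1, 2, 3, 4, 5, 6, 7, 8, 9, 10, 11, 12, 13, 14, 15}
Set A = {3, 4, 5, 7, 9, 10, 11, 12, 14, 15}
A' = U \ A = elements in U but not in A
Checking each element of U:
1 (not in A, include), 2 (not in A, include), 3 (in A, exclude), 4 (in A, exclude), 5 (in A, exclude), 6 (not in A, include), 7 (in A, exclude), 8 (not in A, include), 9 (in A, exclude), 10 (in A, exclude), 11 (in A, exclude), 12 (in A, exclude), 13 (not in A, include), 14 (in A, exclude), 15 (in A, exclude)
A' = {1, 2, 6, 8, 13}

{1, 2, 6, 8, 13}


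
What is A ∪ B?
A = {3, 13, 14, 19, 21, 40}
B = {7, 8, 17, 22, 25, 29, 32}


Set A = {3, 13, 14, 19, 21, 40}
Set B = {7, 8, 17, 22, 25, 29, 32}
A ∪ B includes all elements in either set.
Elements from A: {3, 13, 14, 19, 21, 40}
Elements from B not already included: {7, 8, 17, 22, 25, 29, 32}
A ∪ B = {3, 7, 8, 13, 14, 17, 19, 21, 22, 25, 29, 32, 40}

{3, 7, 8, 13, 14, 17, 19, 21, 22, 25, 29, 32, 40}


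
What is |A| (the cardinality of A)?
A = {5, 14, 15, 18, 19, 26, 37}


Set A = {5, 14, 15, 18, 19, 26, 37}
Listing elements: 5, 14, 15, 18, 19, 26, 37
Counting: 7 elements
|A| = 7

7


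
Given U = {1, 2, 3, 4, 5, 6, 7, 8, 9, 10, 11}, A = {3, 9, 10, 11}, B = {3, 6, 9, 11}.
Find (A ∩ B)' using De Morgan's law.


U = {1, 2, 3, 4, 5, 6, 7, 8, 9, 10, 11}
A = {3, 9, 10, 11}, B = {3, 6, 9, 11}
A ∩ B = {3, 9, 11}
(A ∩ B)' = U \ (A ∩ B) = {1, 2, 4, 5, 6, 7, 8, 10}
Verification via A' ∪ B': A' = {1, 2, 4, 5, 6, 7, 8}, B' = {1, 2, 4, 5, 7, 8, 10}
A' ∪ B' = {1, 2, 4, 5, 6, 7, 8, 10} ✓

{1, 2, 4, 5, 6, 7, 8, 10}


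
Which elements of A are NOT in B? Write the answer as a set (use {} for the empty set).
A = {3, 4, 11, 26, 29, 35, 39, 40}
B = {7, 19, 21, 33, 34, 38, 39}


Set A = {3, 4, 11, 26, 29, 35, 39, 40}
Set B = {7, 19, 21, 33, 34, 38, 39}
Check each element of A against B:
3 ∉ B (include), 4 ∉ B (include), 11 ∉ B (include), 26 ∉ B (include), 29 ∉ B (include), 35 ∉ B (include), 39 ∈ B, 40 ∉ B (include)
Elements of A not in B: {3, 4, 11, 26, 29, 35, 40}

{3, 4, 11, 26, 29, 35, 40}


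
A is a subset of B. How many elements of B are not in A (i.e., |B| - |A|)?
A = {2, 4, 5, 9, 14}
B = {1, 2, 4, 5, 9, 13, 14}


Set A = {2, 4, 5, 9, 14}, |A| = 5
Set B = {1, 2, 4, 5, 9, 13, 14}, |B| = 7
Since A ⊆ B: B \ A = {1, 13}
|B| - |A| = 7 - 5 = 2

2


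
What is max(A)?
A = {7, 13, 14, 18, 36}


Set A = {7, 13, 14, 18, 36}
Elements in ascending order: 7, 13, 14, 18, 36
The largest element is 36.

36


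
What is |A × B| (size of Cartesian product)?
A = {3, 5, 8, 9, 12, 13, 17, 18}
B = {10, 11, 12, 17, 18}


Set A = {3, 5, 8, 9, 12, 13, 17, 18} has 8 elements.
Set B = {10, 11, 12, 17, 18} has 5 elements.
|A × B| = |A| × |B| = 8 × 5 = 40

40


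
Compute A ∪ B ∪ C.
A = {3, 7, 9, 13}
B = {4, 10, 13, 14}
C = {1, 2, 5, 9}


Set A = {3, 7, 9, 13}
Set B = {4, 10, 13, 14}
Set C = {1, 2, 5, 9}
First, A ∪ B = {3, 4, 7, 9, 10, 13, 14}
Then, (A ∪ B) ∪ C = {1, 2, 3, 4, 5, 7, 9, 10, 13, 14}

{1, 2, 3, 4, 5, 7, 9, 10, 13, 14}


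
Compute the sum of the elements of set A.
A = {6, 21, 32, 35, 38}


Set A = {6, 21, 32, 35, 38}
Sum = 6 + 21 + 32 + 35 + 38 = 132

132


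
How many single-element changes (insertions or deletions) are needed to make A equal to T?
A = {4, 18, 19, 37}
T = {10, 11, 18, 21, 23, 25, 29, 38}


Set A = {4, 18, 19, 37}
Set T = {10, 11, 18, 21, 23, 25, 29, 38}
Elements to remove from A (in A, not in T): {4, 19, 37} → 3 removals
Elements to add to A (in T, not in A): {10, 11, 21, 23, 25, 29, 38} → 7 additions
Total edits = 3 + 7 = 10

10


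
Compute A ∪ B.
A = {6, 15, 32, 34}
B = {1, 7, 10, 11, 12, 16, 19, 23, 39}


Set A = {6, 15, 32, 34}
Set B = {1, 7, 10, 11, 12, 16, 19, 23, 39}
A ∪ B includes all elements in either set.
Elements from A: {6, 15, 32, 34}
Elements from B not already included: {1, 7, 10, 11, 12, 16, 19, 23, 39}
A ∪ B = {1, 6, 7, 10, 11, 12, 15, 16, 19, 23, 32, 34, 39}

{1, 6, 7, 10, 11, 12, 15, 16, 19, 23, 32, 34, 39}


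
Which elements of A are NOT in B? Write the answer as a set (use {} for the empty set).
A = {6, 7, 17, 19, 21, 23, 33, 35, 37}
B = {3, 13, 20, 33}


Set A = {6, 7, 17, 19, 21, 23, 33, 35, 37}
Set B = {3, 13, 20, 33}
Check each element of A against B:
6 ∉ B (include), 7 ∉ B (include), 17 ∉ B (include), 19 ∉ B (include), 21 ∉ B (include), 23 ∉ B (include), 33 ∈ B, 35 ∉ B (include), 37 ∉ B (include)
Elements of A not in B: {6, 7, 17, 19, 21, 23, 35, 37}

{6, 7, 17, 19, 21, 23, 35, 37}


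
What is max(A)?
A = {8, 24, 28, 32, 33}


Set A = {8, 24, 28, 32, 33}
Elements in ascending order: 8, 24, 28, 32, 33
The largest element is 33.

33


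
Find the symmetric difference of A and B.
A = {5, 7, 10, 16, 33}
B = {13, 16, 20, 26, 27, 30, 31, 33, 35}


Set A = {5, 7, 10, 16, 33}
Set B = {13, 16, 20, 26, 27, 30, 31, 33, 35}
A △ B = (A \ B) ∪ (B \ A)
Elements in A but not B: {5, 7, 10}
Elements in B but not A: {13, 20, 26, 27, 30, 31, 35}
A △ B = {5, 7, 10, 13, 20, 26, 27, 30, 31, 35}

{5, 7, 10, 13, 20, 26, 27, 30, 31, 35}


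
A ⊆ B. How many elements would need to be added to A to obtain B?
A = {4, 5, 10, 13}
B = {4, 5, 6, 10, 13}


Set A = {4, 5, 10, 13}, |A| = 4
Set B = {4, 5, 6, 10, 13}, |B| = 5
Since A ⊆ B: B \ A = {6}
|B| - |A| = 5 - 4 = 1

1


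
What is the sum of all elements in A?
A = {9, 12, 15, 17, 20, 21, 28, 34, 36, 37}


Set A = {9, 12, 15, 17, 20, 21, 28, 34, 36, 37}
Sum = 9 + 12 + 15 + 17 + 20 + 21 + 28 + 34 + 36 + 37 = 229

229


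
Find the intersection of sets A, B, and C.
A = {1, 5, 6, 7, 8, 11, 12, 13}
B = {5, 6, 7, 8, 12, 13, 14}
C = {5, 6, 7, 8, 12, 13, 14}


Set A = {1, 5, 6, 7, 8, 11, 12, 13}
Set B = {5, 6, 7, 8, 12, 13, 14}
Set C = {5, 6, 7, 8, 12, 13, 14}
First, A ∩ B = {5, 6, 7, 8, 12, 13}
Then, (A ∩ B) ∩ C = {5, 6, 7, 8, 12, 13}

{5, 6, 7, 8, 12, 13}


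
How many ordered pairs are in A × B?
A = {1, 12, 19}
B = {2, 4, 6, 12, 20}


Set A = {1, 12, 19} has 3 elements.
Set B = {2, 4, 6, 12, 20} has 5 elements.
|A × B| = |A| × |B| = 3 × 5 = 15

15


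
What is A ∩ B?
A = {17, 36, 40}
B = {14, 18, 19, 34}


Set A = {17, 36, 40}
Set B = {14, 18, 19, 34}
A ∩ B includes only elements in both sets.
Check each element of A against B:
17 ✗, 36 ✗, 40 ✗
A ∩ B = {}

{}


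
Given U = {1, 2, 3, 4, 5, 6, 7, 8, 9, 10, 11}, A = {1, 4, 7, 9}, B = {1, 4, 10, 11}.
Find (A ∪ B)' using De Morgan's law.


U = {1, 2, 3, 4, 5, 6, 7, 8, 9, 10, 11}
A = {1, 4, 7, 9}, B = {1, 4, 10, 11}
A ∪ B = {1, 4, 7, 9, 10, 11}
(A ∪ B)' = U \ (A ∪ B) = {2, 3, 5, 6, 8}
Verification via A' ∩ B': A' = {2, 3, 5, 6, 8, 10, 11}, B' = {2, 3, 5, 6, 7, 8, 9}
A' ∩ B' = {2, 3, 5, 6, 8} ✓

{2, 3, 5, 6, 8}


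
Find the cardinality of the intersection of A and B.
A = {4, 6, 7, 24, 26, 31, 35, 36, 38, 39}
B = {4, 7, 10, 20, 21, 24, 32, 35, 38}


Set A = {4, 6, 7, 24, 26, 31, 35, 36, 38, 39}
Set B = {4, 7, 10, 20, 21, 24, 32, 35, 38}
A ∩ B = {4, 7, 24, 35, 38}
|A ∩ B| = 5

5


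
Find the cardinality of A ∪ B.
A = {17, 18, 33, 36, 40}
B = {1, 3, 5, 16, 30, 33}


Set A = {17, 18, 33, 36, 40}, |A| = 5
Set B = {1, 3, 5, 16, 30, 33}, |B| = 6
A ∩ B = {33}, |A ∩ B| = 1
|A ∪ B| = |A| + |B| - |A ∩ B| = 5 + 6 - 1 = 10

10


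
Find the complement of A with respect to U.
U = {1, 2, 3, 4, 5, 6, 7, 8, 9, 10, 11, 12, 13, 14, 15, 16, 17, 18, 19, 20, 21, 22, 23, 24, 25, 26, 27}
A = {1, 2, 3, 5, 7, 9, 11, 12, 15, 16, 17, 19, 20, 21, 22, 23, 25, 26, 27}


Universal set U = {1, 2, 3, 4, 5, 6, 7, 8, 9, 10, 11, 12, 13, 14, 15, 16, 17, 18, 19, 20, 21, 22, 23, 24, 25, 26, 27}
Set A = {1, 2, 3, 5, 7, 9, 11, 12, 15, 16, 17, 19, 20, 21, 22, 23, 25, 26, 27}
A' = U \ A = elements in U but not in A
Checking each element of U:
1 (in A, exclude), 2 (in A, exclude), 3 (in A, exclude), 4 (not in A, include), 5 (in A, exclude), 6 (not in A, include), 7 (in A, exclude), 8 (not in A, include), 9 (in A, exclude), 10 (not in A, include), 11 (in A, exclude), 12 (in A, exclude), 13 (not in A, include), 14 (not in A, include), 15 (in A, exclude), 16 (in A, exclude), 17 (in A, exclude), 18 (not in A, include), 19 (in A, exclude), 20 (in A, exclude), 21 (in A, exclude), 22 (in A, exclude), 23 (in A, exclude), 24 (not in A, include), 25 (in A, exclude), 26 (in A, exclude), 27 (in A, exclude)
A' = {4, 6, 8, 10, 13, 14, 18, 24}

{4, 6, 8, 10, 13, 14, 18, 24}


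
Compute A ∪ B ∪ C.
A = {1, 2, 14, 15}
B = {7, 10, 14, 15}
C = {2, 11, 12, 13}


Set A = {1, 2, 14, 15}
Set B = {7, 10, 14, 15}
Set C = {2, 11, 12, 13}
First, A ∪ B = {1, 2, 7, 10, 14, 15}
Then, (A ∪ B) ∪ C = {1, 2, 7, 10, 11, 12, 13, 14, 15}

{1, 2, 7, 10, 11, 12, 13, 14, 15}


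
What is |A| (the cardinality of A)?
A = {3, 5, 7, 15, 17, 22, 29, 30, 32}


Set A = {3, 5, 7, 15, 17, 22, 29, 30, 32}
Listing elements: 3, 5, 7, 15, 17, 22, 29, 30, 32
Counting: 9 elements
|A| = 9

9


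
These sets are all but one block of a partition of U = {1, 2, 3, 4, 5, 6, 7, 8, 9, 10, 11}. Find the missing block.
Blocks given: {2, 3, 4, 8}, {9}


U = {1, 2, 3, 4, 5, 6, 7, 8, 9, 10, 11}
Shown blocks: {2, 3, 4, 8}, {9}
A partition's blocks are pairwise disjoint and cover U, so the missing block = U \ (union of shown blocks).
Union of shown blocks: {2, 3, 4, 8, 9}
Missing block = U \ (union) = {1, 5, 6, 7, 10, 11}

{1, 5, 6, 7, 10, 11}


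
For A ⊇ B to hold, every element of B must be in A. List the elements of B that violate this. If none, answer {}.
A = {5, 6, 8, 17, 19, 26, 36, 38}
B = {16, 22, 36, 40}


Set A = {5, 6, 8, 17, 19, 26, 36, 38}
Set B = {16, 22, 36, 40}
Check each element of B against A:
16 ∉ A (include), 22 ∉ A (include), 36 ∈ A, 40 ∉ A (include)
Elements of B not in A: {16, 22, 40}

{16, 22, 40}


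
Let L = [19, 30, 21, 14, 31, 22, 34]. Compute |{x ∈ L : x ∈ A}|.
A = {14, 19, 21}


Set A = {14, 19, 21}
Candidates: [19, 30, 21, 14, 31, 22, 34]
Check each candidate:
19 ∈ A, 30 ∉ A, 21 ∈ A, 14 ∈ A, 31 ∉ A, 22 ∉ A, 34 ∉ A
Count of candidates in A: 3

3


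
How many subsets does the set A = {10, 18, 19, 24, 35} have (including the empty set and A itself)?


Set A = {10, 18, 19, 24, 35}
|A| = 5
The power set P(A) contains all subsets of A.
|P(A)| = 2^|A| = 2^5 = 32

32


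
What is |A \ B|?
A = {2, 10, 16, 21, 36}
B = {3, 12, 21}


Set A = {2, 10, 16, 21, 36}
Set B = {3, 12, 21}
A \ B = {2, 10, 16, 36}
|A \ B| = 4

4


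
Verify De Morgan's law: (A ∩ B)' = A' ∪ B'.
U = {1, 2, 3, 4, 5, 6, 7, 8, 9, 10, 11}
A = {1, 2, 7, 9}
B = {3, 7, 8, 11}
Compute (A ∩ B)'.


U = {1, 2, 3, 4, 5, 6, 7, 8, 9, 10, 11}
A = {1, 2, 7, 9}, B = {3, 7, 8, 11}
A ∩ B = {7}
(A ∩ B)' = U \ (A ∩ B) = {1, 2, 3, 4, 5, 6, 8, 9, 10, 11}
Verification via A' ∪ B': A' = {3, 4, 5, 6, 8, 10, 11}, B' = {1, 2, 4, 5, 6, 9, 10}
A' ∪ B' = {1, 2, 3, 4, 5, 6, 8, 9, 10, 11} ✓

{1, 2, 3, 4, 5, 6, 8, 9, 10, 11}


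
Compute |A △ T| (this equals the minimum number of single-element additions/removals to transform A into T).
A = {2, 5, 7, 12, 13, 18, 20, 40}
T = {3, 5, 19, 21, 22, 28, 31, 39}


Set A = {2, 5, 7, 12, 13, 18, 20, 40}
Set T = {3, 5, 19, 21, 22, 28, 31, 39}
Elements to remove from A (in A, not in T): {2, 7, 12, 13, 18, 20, 40} → 7 removals
Elements to add to A (in T, not in A): {3, 19, 21, 22, 28, 31, 39} → 7 additions
Total edits = 7 + 7 = 14

14


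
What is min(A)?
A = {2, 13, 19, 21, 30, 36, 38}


Set A = {2, 13, 19, 21, 30, 36, 38}
Elements in ascending order: 2, 13, 19, 21, 30, 36, 38
The smallest element is 2.

2


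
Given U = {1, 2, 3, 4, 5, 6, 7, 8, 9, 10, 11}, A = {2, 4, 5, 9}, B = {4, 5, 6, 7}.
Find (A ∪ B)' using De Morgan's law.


U = {1, 2, 3, 4, 5, 6, 7, 8, 9, 10, 11}
A = {2, 4, 5, 9}, B = {4, 5, 6, 7}
A ∪ B = {2, 4, 5, 6, 7, 9}
(A ∪ B)' = U \ (A ∪ B) = {1, 3, 8, 10, 11}
Verification via A' ∩ B': A' = {1, 3, 6, 7, 8, 10, 11}, B' = {1, 2, 3, 8, 9, 10, 11}
A' ∩ B' = {1, 3, 8, 10, 11} ✓

{1, 3, 8, 10, 11}


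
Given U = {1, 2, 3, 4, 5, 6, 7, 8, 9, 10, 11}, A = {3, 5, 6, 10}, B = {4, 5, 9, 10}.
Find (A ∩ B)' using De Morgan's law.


U = {1, 2, 3, 4, 5, 6, 7, 8, 9, 10, 11}
A = {3, 5, 6, 10}, B = {4, 5, 9, 10}
A ∩ B = {5, 10}
(A ∩ B)' = U \ (A ∩ B) = {1, 2, 3, 4, 6, 7, 8, 9, 11}
Verification via A' ∪ B': A' = {1, 2, 4, 7, 8, 9, 11}, B' = {1, 2, 3, 6, 7, 8, 11}
A' ∪ B' = {1, 2, 3, 4, 6, 7, 8, 9, 11} ✓

{1, 2, 3, 4, 6, 7, 8, 9, 11}


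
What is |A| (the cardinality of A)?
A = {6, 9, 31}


Set A = {6, 9, 31}
Listing elements: 6, 9, 31
Counting: 3 elements
|A| = 3

3


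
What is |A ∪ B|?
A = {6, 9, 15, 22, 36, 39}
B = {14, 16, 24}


Set A = {6, 9, 15, 22, 36, 39}, |A| = 6
Set B = {14, 16, 24}, |B| = 3
A ∩ B = {}, |A ∩ B| = 0
|A ∪ B| = |A| + |B| - |A ∩ B| = 6 + 3 - 0 = 9

9


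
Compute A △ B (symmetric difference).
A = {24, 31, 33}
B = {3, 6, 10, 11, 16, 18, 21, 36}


Set A = {24, 31, 33}
Set B = {3, 6, 10, 11, 16, 18, 21, 36}
A △ B = (A \ B) ∪ (B \ A)
Elements in A but not B: {24, 31, 33}
Elements in B but not A: {3, 6, 10, 11, 16, 18, 21, 36}
A △ B = {3, 6, 10, 11, 16, 18, 21, 24, 31, 33, 36}

{3, 6, 10, 11, 16, 18, 21, 24, 31, 33, 36}


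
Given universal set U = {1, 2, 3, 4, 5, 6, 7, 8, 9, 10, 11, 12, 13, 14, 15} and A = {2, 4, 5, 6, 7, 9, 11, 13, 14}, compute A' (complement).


Universal set U = {1, 2, 3, 4, 5, 6, 7, 8, 9, 10, 11, 12, 13, 14, 15}
Set A = {2, 4, 5, 6, 7, 9, 11, 13, 14}
A' = U \ A = elements in U but not in A
Checking each element of U:
1 (not in A, include), 2 (in A, exclude), 3 (not in A, include), 4 (in A, exclude), 5 (in A, exclude), 6 (in A, exclude), 7 (in A, exclude), 8 (not in A, include), 9 (in A, exclude), 10 (not in A, include), 11 (in A, exclude), 12 (not in A, include), 13 (in A, exclude), 14 (in A, exclude), 15 (not in A, include)
A' = {1, 3, 8, 10, 12, 15}

{1, 3, 8, 10, 12, 15}


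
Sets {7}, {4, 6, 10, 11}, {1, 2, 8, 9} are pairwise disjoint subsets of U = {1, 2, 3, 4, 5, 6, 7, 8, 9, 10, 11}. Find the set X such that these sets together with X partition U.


U = {1, 2, 3, 4, 5, 6, 7, 8, 9, 10, 11}
Shown blocks: {7}, {4, 6, 10, 11}, {1, 2, 8, 9}
A partition's blocks are pairwise disjoint and cover U, so the missing block = U \ (union of shown blocks).
Union of shown blocks: {1, 2, 4, 6, 7, 8, 9, 10, 11}
Missing block = U \ (union) = {3, 5}

{3, 5}
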